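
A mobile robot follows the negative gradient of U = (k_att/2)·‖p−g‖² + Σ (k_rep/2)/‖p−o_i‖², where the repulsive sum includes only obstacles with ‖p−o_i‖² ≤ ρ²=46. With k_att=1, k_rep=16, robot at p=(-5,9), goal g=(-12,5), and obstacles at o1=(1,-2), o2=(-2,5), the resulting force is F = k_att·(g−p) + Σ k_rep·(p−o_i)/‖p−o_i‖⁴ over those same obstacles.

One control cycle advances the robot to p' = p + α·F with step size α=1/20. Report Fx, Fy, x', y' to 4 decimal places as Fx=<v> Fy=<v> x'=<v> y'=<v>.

F_att = 1·(g−p) = 1·(-7,-4) = (-7.0000,-4.0000)
o1: d²=157 > ρ²=46 → inactive
o2: d²=25 ≤ ρ²=46; F_rep = 16·(-3,4)/25² = (-0.0768,0.1024)
F = F_att + ΣF_rep = (-7.0768,-3.8976)
p' = p + 1/20·F = (-5.3538,8.8051)

Fx=-7.0768 Fy=-3.8976 x'=-5.3538 y'=8.8051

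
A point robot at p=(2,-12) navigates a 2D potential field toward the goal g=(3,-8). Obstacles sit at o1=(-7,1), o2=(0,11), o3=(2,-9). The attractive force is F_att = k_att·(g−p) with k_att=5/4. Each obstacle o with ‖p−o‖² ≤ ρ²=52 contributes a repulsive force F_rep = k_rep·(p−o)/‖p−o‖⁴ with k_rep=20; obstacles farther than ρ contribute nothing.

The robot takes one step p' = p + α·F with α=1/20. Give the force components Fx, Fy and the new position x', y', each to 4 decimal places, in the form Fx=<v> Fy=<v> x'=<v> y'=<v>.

F_att = 5/4·(g−p) = 5/4·(1,4) = (1.2500,5.0000)
o1: d²=250 > ρ²=52 → inactive
o2: d²=533 > ρ²=52 → inactive
o3: d²=9 ≤ ρ²=52; F_rep = 20·(0,-3)/9² = (0.0000,-0.7407)
F = F_att + ΣF_rep = (1.2500,4.2593)
p' = p + 1/20·F = (2.0625,-11.7870)

Fx=1.2500 Fy=4.2593 x'=2.0625 y'=-11.7870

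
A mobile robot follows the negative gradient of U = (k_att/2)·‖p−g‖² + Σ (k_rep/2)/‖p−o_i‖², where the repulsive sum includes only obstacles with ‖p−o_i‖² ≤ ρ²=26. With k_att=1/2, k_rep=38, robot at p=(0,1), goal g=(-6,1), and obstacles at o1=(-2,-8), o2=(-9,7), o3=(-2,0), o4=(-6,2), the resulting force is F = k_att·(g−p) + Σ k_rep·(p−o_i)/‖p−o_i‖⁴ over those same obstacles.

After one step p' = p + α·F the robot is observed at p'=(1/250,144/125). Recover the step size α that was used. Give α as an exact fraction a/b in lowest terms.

F_att = 1/2·(g−p) = 1/2·(-6,0) = (-3.0000,0.0000)
o1: d²=85 > ρ²=26 → inactive
o2: d²=117 > ρ²=26 → inactive
o3: d²=5 ≤ ρ²=26; F_rep = 38·(2,1)/5² = (3.0400,1.5200)
o4: d²=37 > ρ²=26 → inactive
F = F_att + ΣF_rep = (0.0400,1.5200)
Δp = p'−p = (0.0040,0.1520); α = Δx/Fx = (1/250) / (1/25) = 1/10
check: Δy/Fy = (19/125) / (38/25) = 1/10 ✓

α = 1/10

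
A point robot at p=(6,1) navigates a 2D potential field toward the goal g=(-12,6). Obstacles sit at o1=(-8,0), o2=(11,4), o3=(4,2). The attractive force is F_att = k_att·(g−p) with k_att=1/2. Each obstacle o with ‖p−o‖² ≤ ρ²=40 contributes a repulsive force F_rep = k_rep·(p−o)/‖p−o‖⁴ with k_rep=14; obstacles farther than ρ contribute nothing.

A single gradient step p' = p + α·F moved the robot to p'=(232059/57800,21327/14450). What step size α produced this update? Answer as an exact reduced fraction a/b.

F_att = 1/2·(g−p) = 1/2·(-18,5) = (-9.0000,2.5000)
o1: d²=197 > ρ²=40 → inactive
o2: d²=34 ≤ ρ²=40; F_rep = 14·(-5,-3)/34² = (-0.0606,-0.0363)
o3: d²=5 ≤ ρ²=40; F_rep = 14·(2,-1)/5² = (1.1200,-0.5600)
F = F_att + ΣF_rep = (-7.9406,1.9037)
Δp = p'−p = (-1.9851,0.4759); α = Δx/Fx = (-114741/57800) / (-114741/14450) = 1/4
check: Δy/Fy = (6877/14450) / (13754/7225) = 1/4 ✓

α = 1/4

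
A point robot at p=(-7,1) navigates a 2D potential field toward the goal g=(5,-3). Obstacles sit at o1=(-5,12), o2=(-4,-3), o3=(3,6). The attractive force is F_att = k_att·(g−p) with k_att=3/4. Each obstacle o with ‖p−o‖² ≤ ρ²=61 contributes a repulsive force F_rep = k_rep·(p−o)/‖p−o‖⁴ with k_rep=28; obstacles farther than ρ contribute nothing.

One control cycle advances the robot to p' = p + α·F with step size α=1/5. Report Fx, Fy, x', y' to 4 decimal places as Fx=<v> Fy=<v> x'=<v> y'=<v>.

Fx=8.8656 Fy=-2.8208 x'=-5.2269 y'=0.4358

F_att = 3/4·(g−p) = 3/4·(12,-4) = (9.0000,-3.0000)
o1: d²=125 > ρ²=61 → inactive
o2: d²=25 ≤ ρ²=61; F_rep = 28·(-3,4)/25² = (-0.1344,0.1792)
o3: d²=125 > ρ²=61 → inactive
F = F_att + ΣF_rep = (8.8656,-2.8208)
p' = p + 1/5·F = (-5.2269,0.4358)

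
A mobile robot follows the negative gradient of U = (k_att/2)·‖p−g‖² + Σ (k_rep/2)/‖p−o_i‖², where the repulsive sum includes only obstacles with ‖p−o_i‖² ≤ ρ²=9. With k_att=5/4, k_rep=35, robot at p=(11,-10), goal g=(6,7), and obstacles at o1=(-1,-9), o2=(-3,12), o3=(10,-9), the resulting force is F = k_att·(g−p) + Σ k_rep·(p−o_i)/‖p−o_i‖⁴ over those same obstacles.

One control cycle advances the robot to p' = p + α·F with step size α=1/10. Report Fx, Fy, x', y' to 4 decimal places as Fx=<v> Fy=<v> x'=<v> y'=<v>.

F_att = 5/4·(g−p) = 5/4·(-5,17) = (-6.2500,21.2500)
o1: d²=145 > ρ²=9 → inactive
o2: d²=680 > ρ²=9 → inactive
o3: d²=2 ≤ ρ²=9; F_rep = 35·(1,-1)/2² = (8.7500,-8.7500)
F = F_att + ΣF_rep = (2.5000,12.5000)
p' = p + 1/10·F = (11.2500,-8.7500)

Fx=2.5000 Fy=12.5000 x'=11.2500 y'=-8.7500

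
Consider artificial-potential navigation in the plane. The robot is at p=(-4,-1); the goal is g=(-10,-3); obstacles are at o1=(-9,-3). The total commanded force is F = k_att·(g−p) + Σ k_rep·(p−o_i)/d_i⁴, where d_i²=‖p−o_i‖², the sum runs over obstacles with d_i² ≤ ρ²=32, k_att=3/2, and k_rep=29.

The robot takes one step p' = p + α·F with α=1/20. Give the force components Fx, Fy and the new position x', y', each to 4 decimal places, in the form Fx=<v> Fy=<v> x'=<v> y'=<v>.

Fx=-8.8276 Fy=-2.9310 x'=-4.4414 y'=-1.1466

F_att = 3/2·(g−p) = 3/2·(-6,-2) = (-9.0000,-3.0000)
o1: d²=29 ≤ ρ²=32; F_rep = 29·(5,2)/29² = (0.1724,0.0690)
F = F_att + ΣF_rep = (-8.8276,-2.9310)
p' = p + 1/20·F = (-4.4414,-1.1466)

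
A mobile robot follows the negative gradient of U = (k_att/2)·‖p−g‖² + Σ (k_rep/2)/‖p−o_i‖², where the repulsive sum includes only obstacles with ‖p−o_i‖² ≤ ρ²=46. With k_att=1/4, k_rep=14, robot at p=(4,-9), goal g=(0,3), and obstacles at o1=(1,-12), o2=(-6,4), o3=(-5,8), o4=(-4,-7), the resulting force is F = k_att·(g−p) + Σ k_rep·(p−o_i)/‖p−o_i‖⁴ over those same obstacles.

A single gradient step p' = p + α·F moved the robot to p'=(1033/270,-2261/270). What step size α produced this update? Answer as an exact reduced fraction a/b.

α = 1/5

F_att = 1/4·(g−p) = 1/4·(-4,12) = (-1.0000,3.0000)
o1: d²=18 ≤ ρ²=46; F_rep = 14·(3,3)/18² = (0.1296,0.1296)
o2: d²=269 > ρ²=46 → inactive
o3: d²=370 > ρ²=46 → inactive
o4: d²=68 > ρ²=46 → inactive
F = F_att + ΣF_rep = (-0.8704,3.1296)
Δp = p'−p = (-0.1741,0.6259); α = Δx/Fx = (-47/270) / (-47/54) = 1/5
check: Δy/Fy = (169/270) / (169/54) = 1/5 ✓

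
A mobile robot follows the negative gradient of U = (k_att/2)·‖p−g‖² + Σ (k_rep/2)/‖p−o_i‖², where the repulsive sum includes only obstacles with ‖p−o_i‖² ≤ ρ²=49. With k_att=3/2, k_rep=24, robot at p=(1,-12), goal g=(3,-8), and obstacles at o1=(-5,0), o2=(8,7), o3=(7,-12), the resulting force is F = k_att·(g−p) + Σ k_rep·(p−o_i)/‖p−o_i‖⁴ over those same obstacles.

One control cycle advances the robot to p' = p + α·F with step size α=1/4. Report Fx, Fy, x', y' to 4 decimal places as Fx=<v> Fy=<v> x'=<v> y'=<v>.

Fx=2.8889 Fy=6.0000 x'=1.7222 y'=-10.5000

F_att = 3/2·(g−p) = 3/2·(2,4) = (3.0000,6.0000)
o1: d²=180 > ρ²=49 → inactive
o2: d²=410 > ρ²=49 → inactive
o3: d²=36 ≤ ρ²=49; F_rep = 24·(-6,0)/36² = (-0.1111,0.0000)
F = F_att + ΣF_rep = (2.8889,6.0000)
p' = p + 1/4·F = (1.7222,-10.5000)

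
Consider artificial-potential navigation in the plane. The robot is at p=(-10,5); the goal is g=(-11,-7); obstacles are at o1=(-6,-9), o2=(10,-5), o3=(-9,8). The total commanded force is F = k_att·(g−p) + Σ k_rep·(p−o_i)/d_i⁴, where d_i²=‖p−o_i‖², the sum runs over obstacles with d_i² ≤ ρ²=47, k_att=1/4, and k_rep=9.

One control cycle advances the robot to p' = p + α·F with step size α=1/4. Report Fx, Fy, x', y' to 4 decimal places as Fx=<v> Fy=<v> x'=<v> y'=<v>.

F_att = 1/4·(g−p) = 1/4·(-1,-12) = (-0.2500,-3.0000)
o1: d²=212 > ρ²=47 → inactive
o2: d²=500 > ρ²=47 → inactive
o3: d²=10 ≤ ρ²=47; F_rep = 9·(-1,-3)/10² = (-0.0900,-0.2700)
F = F_att + ΣF_rep = (-0.3400,-3.2700)
p' = p + 1/4·F = (-10.0850,4.1825)

Fx=-0.3400 Fy=-3.2700 x'=-10.0850 y'=4.1825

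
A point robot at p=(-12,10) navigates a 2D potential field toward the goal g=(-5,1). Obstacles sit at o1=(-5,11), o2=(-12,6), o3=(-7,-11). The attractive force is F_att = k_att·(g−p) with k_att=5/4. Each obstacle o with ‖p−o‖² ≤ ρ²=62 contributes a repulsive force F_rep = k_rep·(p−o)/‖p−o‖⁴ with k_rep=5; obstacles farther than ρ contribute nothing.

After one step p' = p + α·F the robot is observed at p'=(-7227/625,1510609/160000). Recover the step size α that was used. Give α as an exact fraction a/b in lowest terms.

α = 1/20

F_att = 5/4·(g−p) = 5/4·(7,-9) = (8.7500,-11.2500)
o1: d²=50 ≤ ρ²=62; F_rep = 5·(-7,-1)/50² = (-0.0140,-0.0020)
o2: d²=16 ≤ ρ²=62; F_rep = 5·(0,4)/16² = (0.0000,0.0781)
o3: d²=466 > ρ²=62 → inactive
F = F_att + ΣF_rep = (8.7360,-11.1739)
Δp = p'−p = (0.4368,-0.5587); α = Δx/Fx = (273/625) / (1092/125) = 1/20
check: Δy/Fy = (-89391/160000) / (-89391/8000) = 1/20 ✓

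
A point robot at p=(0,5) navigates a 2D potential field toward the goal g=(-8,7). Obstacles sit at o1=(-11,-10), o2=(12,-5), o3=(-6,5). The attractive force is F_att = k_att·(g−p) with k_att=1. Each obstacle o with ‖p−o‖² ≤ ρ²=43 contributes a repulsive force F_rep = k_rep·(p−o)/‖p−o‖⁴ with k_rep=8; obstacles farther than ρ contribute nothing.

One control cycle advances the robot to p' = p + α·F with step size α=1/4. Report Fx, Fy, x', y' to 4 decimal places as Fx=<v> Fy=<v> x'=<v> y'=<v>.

Fx=-7.9630 Fy=2.0000 x'=-1.9907 y'=5.5000

F_att = 1·(g−p) = 1·(-8,2) = (-8.0000,2.0000)
o1: d²=346 > ρ²=43 → inactive
o2: d²=244 > ρ²=43 → inactive
o3: d²=36 ≤ ρ²=43; F_rep = 8·(6,0)/36² = (0.0370,0.0000)
F = F_att + ΣF_rep = (-7.9630,2.0000)
p' = p + 1/4·F = (-1.9907,5.5000)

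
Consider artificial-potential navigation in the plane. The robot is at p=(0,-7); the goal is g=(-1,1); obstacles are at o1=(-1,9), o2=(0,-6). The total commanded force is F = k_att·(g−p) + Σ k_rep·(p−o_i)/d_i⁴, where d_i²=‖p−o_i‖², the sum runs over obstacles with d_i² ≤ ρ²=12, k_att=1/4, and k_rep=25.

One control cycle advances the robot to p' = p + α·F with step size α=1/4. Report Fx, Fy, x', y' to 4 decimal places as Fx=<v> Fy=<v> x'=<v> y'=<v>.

Fx=-0.2500 Fy=-23.0000 x'=-0.0625 y'=-12.7500

F_att = 1/4·(g−p) = 1/4·(-1,8) = (-0.2500,2.0000)
o1: d²=257 > ρ²=12 → inactive
o2: d²=1 ≤ ρ²=12; F_rep = 25·(0,-1)/1² = (0.0000,-25.0000)
F = F_att + ΣF_rep = (-0.2500,-23.0000)
p' = p + 1/4·F = (-0.0625,-12.7500)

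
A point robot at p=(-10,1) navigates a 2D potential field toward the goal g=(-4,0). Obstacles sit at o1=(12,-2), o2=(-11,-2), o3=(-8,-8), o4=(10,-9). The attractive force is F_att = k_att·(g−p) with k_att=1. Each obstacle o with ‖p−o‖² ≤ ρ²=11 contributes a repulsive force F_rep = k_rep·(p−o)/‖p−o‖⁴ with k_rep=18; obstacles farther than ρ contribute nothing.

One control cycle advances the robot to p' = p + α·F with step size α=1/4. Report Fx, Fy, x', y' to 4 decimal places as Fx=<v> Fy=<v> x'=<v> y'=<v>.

Fx=6.1800 Fy=-0.4600 x'=-8.4550 y'=0.8850

F_att = 1·(g−p) = 1·(6,-1) = (6.0000,-1.0000)
o1: d²=493 > ρ²=11 → inactive
o2: d²=10 ≤ ρ²=11; F_rep = 18·(1,3)/10² = (0.1800,0.5400)
o3: d²=85 > ρ²=11 → inactive
o4: d²=500 > ρ²=11 → inactive
F = F_att + ΣF_rep = (6.1800,-0.4600)
p' = p + 1/4·F = (-8.4550,0.8850)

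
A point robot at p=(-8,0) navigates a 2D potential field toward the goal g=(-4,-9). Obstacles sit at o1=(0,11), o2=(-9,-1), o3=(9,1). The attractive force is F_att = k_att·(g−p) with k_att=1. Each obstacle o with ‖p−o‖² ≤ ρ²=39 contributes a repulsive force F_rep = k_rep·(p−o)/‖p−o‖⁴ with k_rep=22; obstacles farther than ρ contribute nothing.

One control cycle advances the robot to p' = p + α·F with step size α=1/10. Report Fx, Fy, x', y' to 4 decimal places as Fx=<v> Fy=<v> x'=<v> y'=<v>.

Fx=9.5000 Fy=-3.5000 x'=-7.0500 y'=-0.3500

F_att = 1·(g−p) = 1·(4,-9) = (4.0000,-9.0000)
o1: d²=185 > ρ²=39 → inactive
o2: d²=2 ≤ ρ²=39; F_rep = 22·(1,1)/2² = (5.5000,5.5000)
o3: d²=290 > ρ²=39 → inactive
F = F_att + ΣF_rep = (9.5000,-3.5000)
p' = p + 1/10·F = (-7.0500,-0.3500)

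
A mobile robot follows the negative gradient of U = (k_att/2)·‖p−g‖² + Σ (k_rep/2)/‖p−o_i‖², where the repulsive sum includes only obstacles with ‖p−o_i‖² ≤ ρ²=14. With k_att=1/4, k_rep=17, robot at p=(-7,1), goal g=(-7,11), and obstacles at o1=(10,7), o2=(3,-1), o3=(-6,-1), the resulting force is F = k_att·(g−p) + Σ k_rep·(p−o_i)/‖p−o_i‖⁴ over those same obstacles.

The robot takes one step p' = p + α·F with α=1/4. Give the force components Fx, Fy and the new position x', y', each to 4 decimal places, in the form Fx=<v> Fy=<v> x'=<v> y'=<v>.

Fx=-0.6800 Fy=3.8600 x'=-7.1700 y'=1.9650

F_att = 1/4·(g−p) = 1/4·(0,10) = (0.0000,2.5000)
o1: d²=325 > ρ²=14 → inactive
o2: d²=104 > ρ²=14 → inactive
o3: d²=5 ≤ ρ²=14; F_rep = 17·(-1,2)/5² = (-0.6800,1.3600)
F = F_att + ΣF_rep = (-0.6800,3.8600)
p' = p + 1/4·F = (-7.1700,1.9650)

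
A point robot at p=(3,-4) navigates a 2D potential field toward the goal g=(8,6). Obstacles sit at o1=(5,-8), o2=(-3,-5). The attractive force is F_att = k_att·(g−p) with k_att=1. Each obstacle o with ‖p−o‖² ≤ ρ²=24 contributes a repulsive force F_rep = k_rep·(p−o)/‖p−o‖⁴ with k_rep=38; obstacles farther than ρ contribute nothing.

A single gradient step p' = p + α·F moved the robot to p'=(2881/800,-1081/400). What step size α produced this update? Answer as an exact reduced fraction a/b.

F_att = 1·(g−p) = 1·(5,10) = (5.0000,10.0000)
o1: d²=20 ≤ ρ²=24; F_rep = 38·(-2,4)/20² = (-0.1900,0.3800)
o2: d²=37 > ρ²=24 → inactive
F = F_att + ΣF_rep = (4.8100,10.3800)
Δp = p'−p = (0.6012,1.2975); α = Δx/Fx = (481/800) / (481/100) = 1/8
check: Δy/Fy = (519/400) / (519/50) = 1/8 ✓

α = 1/8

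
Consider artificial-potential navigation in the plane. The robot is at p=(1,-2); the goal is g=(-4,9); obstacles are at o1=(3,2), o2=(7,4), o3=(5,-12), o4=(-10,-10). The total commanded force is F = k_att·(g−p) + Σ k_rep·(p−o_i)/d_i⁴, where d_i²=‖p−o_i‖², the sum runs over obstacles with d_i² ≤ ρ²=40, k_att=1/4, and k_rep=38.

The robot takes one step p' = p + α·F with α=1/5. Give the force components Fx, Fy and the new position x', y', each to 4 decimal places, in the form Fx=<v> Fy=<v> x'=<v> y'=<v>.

Fx=-1.4400 Fy=2.3700 x'=0.7120 y'=-1.5260

F_att = 1/4·(g−p) = 1/4·(-5,11) = (-1.2500,2.7500)
o1: d²=20 ≤ ρ²=40; F_rep = 38·(-2,-4)/20² = (-0.1900,-0.3800)
o2: d²=72 > ρ²=40 → inactive
o3: d²=116 > ρ²=40 → inactive
o4: d²=185 > ρ²=40 → inactive
F = F_att + ΣF_rep = (-1.4400,2.3700)
p' = p + 1/5·F = (0.7120,-1.5260)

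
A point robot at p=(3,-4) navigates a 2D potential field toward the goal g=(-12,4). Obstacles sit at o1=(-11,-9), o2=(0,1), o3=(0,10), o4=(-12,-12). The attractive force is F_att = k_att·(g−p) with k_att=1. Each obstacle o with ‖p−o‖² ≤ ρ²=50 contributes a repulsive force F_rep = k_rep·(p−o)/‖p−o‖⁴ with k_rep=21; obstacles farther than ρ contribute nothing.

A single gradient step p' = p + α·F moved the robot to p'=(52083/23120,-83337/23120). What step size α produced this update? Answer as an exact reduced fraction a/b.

α = 1/20

F_att = 1·(g−p) = 1·(-15,8) = (-15.0000,8.0000)
o1: d²=221 > ρ²=50 → inactive
o2: d²=34 ≤ ρ²=50; F_rep = 21·(3,-5)/34² = (0.0545,-0.0908)
o3: d²=205 > ρ²=50 → inactive
o4: d²=289 > ρ²=50 → inactive
F = F_att + ΣF_rep = (-14.9455,7.9092)
Δp = p'−p = (-0.7473,0.3955); α = Δx/Fx = (-17277/23120) / (-17277/1156) = 1/20
check: Δy/Fy = (9143/23120) / (9143/1156) = 1/20 ✓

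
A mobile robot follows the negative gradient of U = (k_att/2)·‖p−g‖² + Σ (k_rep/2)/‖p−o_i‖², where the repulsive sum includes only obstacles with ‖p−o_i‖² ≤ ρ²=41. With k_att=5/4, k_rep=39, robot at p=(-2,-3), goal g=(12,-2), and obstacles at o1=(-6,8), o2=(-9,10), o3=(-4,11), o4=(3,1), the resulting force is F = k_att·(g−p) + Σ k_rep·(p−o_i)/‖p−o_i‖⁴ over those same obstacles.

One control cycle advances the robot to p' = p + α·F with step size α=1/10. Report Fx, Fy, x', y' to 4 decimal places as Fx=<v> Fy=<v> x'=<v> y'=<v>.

Fx=17.3840 Fy=1.1572 x'=-0.2616 y'=-2.8843

F_att = 5/4·(g−p) = 5/4·(14,1) = (17.5000,1.2500)
o1: d²=137 > ρ²=41 → inactive
o2: d²=218 > ρ²=41 → inactive
o3: d²=200 > ρ²=41 → inactive
o4: d²=41 ≤ ρ²=41; F_rep = 39·(-5,-4)/41² = (-0.1160,-0.0928)
F = F_att + ΣF_rep = (17.3840,1.1572)
p' = p + 1/10·F = (-0.2616,-2.8843)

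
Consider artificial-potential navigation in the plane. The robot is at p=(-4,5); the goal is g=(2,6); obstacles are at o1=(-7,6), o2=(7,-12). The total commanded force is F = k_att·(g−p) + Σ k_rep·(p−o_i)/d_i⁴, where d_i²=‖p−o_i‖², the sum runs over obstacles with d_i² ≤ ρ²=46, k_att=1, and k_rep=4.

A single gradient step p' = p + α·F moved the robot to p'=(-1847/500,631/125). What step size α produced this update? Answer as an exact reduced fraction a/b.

F_att = 1·(g−p) = 1·(6,1) = (6.0000,1.0000)
o1: d²=10 ≤ ρ²=46; F_rep = 4·(3,-1)/10² = (0.1200,-0.0400)
o2: d²=410 > ρ²=46 → inactive
F = F_att + ΣF_rep = (6.1200,0.9600)
Δp = p'−p = (0.3060,0.0480); α = Δx/Fx = (153/500) / (153/25) = 1/20
check: Δy/Fy = (6/125) / (24/25) = 1/20 ✓

α = 1/20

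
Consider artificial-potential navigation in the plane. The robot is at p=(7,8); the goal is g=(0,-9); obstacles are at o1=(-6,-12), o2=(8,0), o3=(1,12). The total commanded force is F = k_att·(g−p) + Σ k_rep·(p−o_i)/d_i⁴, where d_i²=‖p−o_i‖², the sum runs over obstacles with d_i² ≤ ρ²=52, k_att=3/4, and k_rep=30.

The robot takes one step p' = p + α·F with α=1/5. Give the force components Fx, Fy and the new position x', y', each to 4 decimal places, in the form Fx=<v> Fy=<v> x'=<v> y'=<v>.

F_att = 3/4·(g−p) = 3/4·(-7,-17) = (-5.2500,-12.7500)
o1: d²=569 > ρ²=52 → inactive
o2: d²=65 > ρ²=52 → inactive
o3: d²=52 ≤ ρ²=52; F_rep = 30·(6,-4)/52² = (0.0666,-0.0444)
F = F_att + ΣF_rep = (-5.1834,-12.7944)
p' = p + 1/5·F = (5.9633,5.4411)

Fx=-5.1834 Fy=-12.7944 x'=5.9633 y'=5.4411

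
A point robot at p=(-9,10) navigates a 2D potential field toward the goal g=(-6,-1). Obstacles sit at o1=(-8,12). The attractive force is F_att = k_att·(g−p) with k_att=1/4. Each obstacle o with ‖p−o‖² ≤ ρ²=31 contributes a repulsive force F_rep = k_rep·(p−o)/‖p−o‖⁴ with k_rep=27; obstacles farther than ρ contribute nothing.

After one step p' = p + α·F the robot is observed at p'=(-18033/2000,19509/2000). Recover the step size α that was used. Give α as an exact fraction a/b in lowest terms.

α = 1/20

F_att = 1/4·(g−p) = 1/4·(3,-11) = (0.7500,-2.7500)
o1: d²=5 ≤ ρ²=31; F_rep = 27·(-1,-2)/5² = (-1.0800,-2.1600)
F = F_att + ΣF_rep = (-0.3300,-4.9100)
Δp = p'−p = (-0.0165,-0.2455); α = Δx/Fx = (-33/2000) / (-33/100) = 1/20
check: Δy/Fy = (-491/2000) / (-491/100) = 1/20 ✓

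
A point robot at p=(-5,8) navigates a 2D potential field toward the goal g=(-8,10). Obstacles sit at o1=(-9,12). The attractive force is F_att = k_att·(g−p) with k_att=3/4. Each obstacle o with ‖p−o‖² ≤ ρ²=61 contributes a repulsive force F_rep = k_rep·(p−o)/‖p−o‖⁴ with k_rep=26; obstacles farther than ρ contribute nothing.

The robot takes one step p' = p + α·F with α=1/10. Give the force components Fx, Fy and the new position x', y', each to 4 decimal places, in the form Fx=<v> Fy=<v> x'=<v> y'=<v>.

F_att = 3/4·(g−p) = 3/4·(-3,2) = (-2.2500,1.5000)
o1: d²=32 ≤ ρ²=61; F_rep = 26·(4,-4)/32² = (0.1016,-0.1016)
F = F_att + ΣF_rep = (-2.1484,1.3984)
p' = p + 1/10·F = (-5.2148,8.1398)

Fx=-2.1484 Fy=1.3984 x'=-5.2148 y'=8.1398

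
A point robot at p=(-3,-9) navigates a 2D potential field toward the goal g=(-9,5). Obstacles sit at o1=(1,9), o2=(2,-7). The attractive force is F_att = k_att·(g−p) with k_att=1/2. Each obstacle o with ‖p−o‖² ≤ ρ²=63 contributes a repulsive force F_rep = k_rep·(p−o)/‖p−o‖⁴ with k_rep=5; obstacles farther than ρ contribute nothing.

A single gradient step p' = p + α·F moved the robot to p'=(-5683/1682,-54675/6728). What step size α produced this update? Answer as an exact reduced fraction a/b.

α = 1/8

F_att = 1/2·(g−p) = 1/2·(-6,14) = (-3.0000,7.0000)
o1: d²=340 > ρ²=63 → inactive
o2: d²=29 ≤ ρ²=63; F_rep = 5·(-5,-2)/29² = (-0.0297,-0.0119)
F = F_att + ΣF_rep = (-3.0297,6.9881)
Δp = p'−p = (-0.3787,0.8735); α = Δx/Fx = (-637/1682) / (-2548/841) = 1/8
check: Δy/Fy = (5877/6728) / (5877/841) = 1/8 ✓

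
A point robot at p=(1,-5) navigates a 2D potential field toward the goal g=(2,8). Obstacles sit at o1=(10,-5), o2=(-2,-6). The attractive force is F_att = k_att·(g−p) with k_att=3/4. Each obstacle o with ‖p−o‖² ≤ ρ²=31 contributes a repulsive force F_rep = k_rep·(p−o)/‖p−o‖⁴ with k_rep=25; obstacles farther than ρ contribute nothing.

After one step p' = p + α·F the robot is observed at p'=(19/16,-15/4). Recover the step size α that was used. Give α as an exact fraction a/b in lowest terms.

α = 1/8

F_att = 3/4·(g−p) = 3/4·(1,13) = (0.7500,9.7500)
o1: d²=81 > ρ²=31 → inactive
o2: d²=10 ≤ ρ²=31; F_rep = 25·(3,1)/10² = (0.7500,0.2500)
F = F_att + ΣF_rep = (1.5000,10.0000)
Δp = p'−p = (0.1875,1.2500); α = Δx/Fx = (3/16) / (3/2) = 1/8
check: Δy/Fy = (5/4) / (10) = 1/8 ✓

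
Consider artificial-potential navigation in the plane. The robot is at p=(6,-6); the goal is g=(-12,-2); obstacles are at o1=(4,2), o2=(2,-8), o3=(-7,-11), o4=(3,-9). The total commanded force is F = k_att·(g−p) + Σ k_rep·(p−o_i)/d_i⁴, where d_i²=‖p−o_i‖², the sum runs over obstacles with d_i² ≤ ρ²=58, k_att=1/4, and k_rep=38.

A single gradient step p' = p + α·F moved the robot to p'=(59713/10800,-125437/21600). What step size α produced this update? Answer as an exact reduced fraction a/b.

F_att = 1/4·(g−p) = 1/4·(-18,4) = (-4.5000,1.0000)
o1: d²=68 > ρ²=58 → inactive
o2: d²=20 ≤ ρ²=58; F_rep = 38·(4,2)/20² = (0.3800,0.1900)
o3: d²=194 > ρ²=58 → inactive
o4: d²=18 ≤ ρ²=58; F_rep = 38·(3,3)/18² = (0.3519,0.3519)
F = F_att + ΣF_rep = (-3.7681,1.5419)
Δp = p'−p = (-0.4710,0.1927); α = Δx/Fx = (-5087/10800) / (-5087/1350) = 1/8
check: Δy/Fy = (4163/21600) / (4163/2700) = 1/8 ✓

α = 1/8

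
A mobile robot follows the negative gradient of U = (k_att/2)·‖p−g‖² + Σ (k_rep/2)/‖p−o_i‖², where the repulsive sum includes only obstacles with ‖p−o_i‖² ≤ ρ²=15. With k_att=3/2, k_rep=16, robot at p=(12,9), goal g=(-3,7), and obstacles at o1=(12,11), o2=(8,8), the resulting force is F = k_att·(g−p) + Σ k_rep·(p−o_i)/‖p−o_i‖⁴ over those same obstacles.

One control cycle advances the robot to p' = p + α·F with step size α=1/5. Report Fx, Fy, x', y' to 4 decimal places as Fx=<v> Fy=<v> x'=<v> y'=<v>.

F_att = 3/2·(g−p) = 3/2·(-15,-2) = (-22.5000,-3.0000)
o1: d²=4 ≤ ρ²=15; F_rep = 16·(0,-2)/4² = (0.0000,-2.0000)
o2: d²=17 > ρ²=15 → inactive
F = F_att + ΣF_rep = (-22.5000,-5.0000)
p' = p + 1/5·F = (7.5000,8.0000)

Fx=-22.5000 Fy=-5.0000 x'=7.5000 y'=8.0000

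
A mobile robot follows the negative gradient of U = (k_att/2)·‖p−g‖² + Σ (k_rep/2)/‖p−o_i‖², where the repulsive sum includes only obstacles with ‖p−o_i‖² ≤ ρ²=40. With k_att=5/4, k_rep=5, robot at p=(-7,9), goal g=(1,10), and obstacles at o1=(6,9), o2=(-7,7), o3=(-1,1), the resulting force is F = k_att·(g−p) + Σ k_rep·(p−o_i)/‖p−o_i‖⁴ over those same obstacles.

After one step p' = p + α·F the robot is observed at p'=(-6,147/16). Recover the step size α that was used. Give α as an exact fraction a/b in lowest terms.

F_att = 5/4·(g−p) = 5/4·(8,1) = (10.0000,1.2500)
o1: d²=169 > ρ²=40 → inactive
o2: d²=4 ≤ ρ²=40; F_rep = 5·(0,2)/4² = (0.0000,0.6250)
o3: d²=100 > ρ²=40 → inactive
F = F_att + ΣF_rep = (10.0000,1.8750)
Δp = p'−p = (1.0000,0.1875); α = Δx/Fx = (1) / (10) = 1/10
check: Δy/Fy = (3/16) / (15/8) = 1/10 ✓

α = 1/10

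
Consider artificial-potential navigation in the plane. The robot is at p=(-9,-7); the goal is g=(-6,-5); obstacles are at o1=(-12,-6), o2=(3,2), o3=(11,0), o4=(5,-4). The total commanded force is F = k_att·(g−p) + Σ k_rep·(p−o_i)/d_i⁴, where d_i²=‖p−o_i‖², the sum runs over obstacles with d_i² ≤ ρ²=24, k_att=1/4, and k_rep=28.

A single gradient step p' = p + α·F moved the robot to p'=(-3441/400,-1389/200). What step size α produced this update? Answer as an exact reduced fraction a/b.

α = 1/4

F_att = 1/4·(g−p) = 1/4·(3,2) = (0.7500,0.5000)
o1: d²=10 ≤ ρ²=24; F_rep = 28·(3,-1)/10² = (0.8400,-0.2800)
o2: d²=225 > ρ²=24 → inactive
o3: d²=449 > ρ²=24 → inactive
o4: d²=205 > ρ²=24 → inactive
F = F_att + ΣF_rep = (1.5900,0.2200)
Δp = p'−p = (0.3975,0.0550); α = Δx/Fx = (159/400) / (159/100) = 1/4
check: Δy/Fy = (11/200) / (11/50) = 1/4 ✓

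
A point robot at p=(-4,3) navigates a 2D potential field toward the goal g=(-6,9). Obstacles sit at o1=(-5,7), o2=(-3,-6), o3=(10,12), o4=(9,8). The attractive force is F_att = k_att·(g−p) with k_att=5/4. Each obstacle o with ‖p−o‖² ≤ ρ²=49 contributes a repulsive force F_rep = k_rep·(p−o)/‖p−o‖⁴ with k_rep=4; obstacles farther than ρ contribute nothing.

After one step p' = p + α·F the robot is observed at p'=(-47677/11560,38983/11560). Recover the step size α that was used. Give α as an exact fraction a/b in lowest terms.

α = 1/20

F_att = 5/4·(g−p) = 5/4·(-2,6) = (-2.5000,7.5000)
o1: d²=17 ≤ ρ²=49; F_rep = 4·(1,-4)/17² = (0.0138,-0.0554)
o2: d²=82 > ρ²=49 → inactive
o3: d²=277 > ρ²=49 → inactive
o4: d²=194 > ρ²=49 → inactive
F = F_att + ΣF_rep = (-2.4862,7.4446)
Δp = p'−p = (-0.1243,0.3722); α = Δx/Fx = (-1437/11560) / (-1437/578) = 1/20
check: Δy/Fy = (4303/11560) / (4303/578) = 1/20 ✓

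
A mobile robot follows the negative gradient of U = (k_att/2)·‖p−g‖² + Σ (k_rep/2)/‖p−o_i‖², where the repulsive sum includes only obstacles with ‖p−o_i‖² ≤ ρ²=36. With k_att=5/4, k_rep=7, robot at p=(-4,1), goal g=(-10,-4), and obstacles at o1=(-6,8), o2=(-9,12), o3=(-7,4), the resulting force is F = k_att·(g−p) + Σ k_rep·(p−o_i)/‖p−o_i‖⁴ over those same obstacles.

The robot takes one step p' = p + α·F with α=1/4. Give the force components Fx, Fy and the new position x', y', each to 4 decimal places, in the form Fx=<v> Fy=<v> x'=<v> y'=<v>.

Fx=-7.4352 Fy=-6.3148 x'=-5.8588 y'=-0.5787

F_att = 5/4·(g−p) = 5/4·(-6,-5) = (-7.5000,-6.2500)
o1: d²=53 > ρ²=36 → inactive
o2: d²=146 > ρ²=36 → inactive
o3: d²=18 ≤ ρ²=36; F_rep = 7·(3,-3)/18² = (0.0648,-0.0648)
F = F_att + ΣF_rep = (-7.4352,-6.3148)
p' = p + 1/4·F = (-5.8588,-0.5787)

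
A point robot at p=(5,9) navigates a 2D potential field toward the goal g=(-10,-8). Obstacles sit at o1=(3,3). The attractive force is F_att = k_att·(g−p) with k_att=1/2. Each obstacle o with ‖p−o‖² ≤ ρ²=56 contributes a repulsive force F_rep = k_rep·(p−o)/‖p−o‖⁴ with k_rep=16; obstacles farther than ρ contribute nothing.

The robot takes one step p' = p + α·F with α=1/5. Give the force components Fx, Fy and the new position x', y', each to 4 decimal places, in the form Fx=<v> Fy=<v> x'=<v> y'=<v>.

F_att = 1/2·(g−p) = 1/2·(-15,-17) = (-7.5000,-8.5000)
o1: d²=40 ≤ ρ²=56; F_rep = 16·(2,6)/40² = (0.0200,0.0600)
F = F_att + ΣF_rep = (-7.4800,-8.4400)
p' = p + 1/5·F = (3.5040,7.3120)

Fx=-7.4800 Fy=-8.4400 x'=3.5040 y'=7.3120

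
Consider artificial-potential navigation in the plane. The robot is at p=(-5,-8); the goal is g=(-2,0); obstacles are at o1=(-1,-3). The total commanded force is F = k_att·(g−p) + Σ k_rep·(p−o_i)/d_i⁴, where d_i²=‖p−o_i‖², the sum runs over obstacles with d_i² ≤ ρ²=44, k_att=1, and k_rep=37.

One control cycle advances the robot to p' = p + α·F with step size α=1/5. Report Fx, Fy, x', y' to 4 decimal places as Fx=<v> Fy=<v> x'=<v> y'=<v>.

F_att = 1·(g−p) = 1·(3,8) = (3.0000,8.0000)
o1: d²=41 ≤ ρ²=44; F_rep = 37·(-4,-5)/41² = (-0.0880,-0.1101)
F = F_att + ΣF_rep = (2.9120,7.8899)
p' = p + 1/5·F = (-4.4176,-6.4220)

Fx=2.9120 Fy=7.8899 x'=-4.4176 y'=-6.4220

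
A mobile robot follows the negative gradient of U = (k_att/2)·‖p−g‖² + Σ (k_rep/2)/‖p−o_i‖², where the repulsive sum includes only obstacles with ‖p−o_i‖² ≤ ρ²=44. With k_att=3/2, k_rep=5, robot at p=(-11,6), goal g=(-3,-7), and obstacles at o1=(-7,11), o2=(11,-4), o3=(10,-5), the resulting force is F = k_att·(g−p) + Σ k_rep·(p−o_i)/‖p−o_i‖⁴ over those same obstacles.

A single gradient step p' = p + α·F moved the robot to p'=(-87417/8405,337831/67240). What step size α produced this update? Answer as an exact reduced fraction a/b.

F_att = 3/2·(g−p) = 3/2·(8,-13) = (12.0000,-19.5000)
o1: d²=41 ≤ ρ²=44; F_rep = 5·(-4,-5)/41² = (-0.0119,-0.0149)
o2: d²=584 > ρ²=44 → inactive
o3: d²=562 > ρ²=44 → inactive
F = F_att + ΣF_rep = (11.9881,-19.5149)
Δp = p'−p = (0.5994,-0.9757); α = Δx/Fx = (5038/8405) / (20152/1681) = 1/20
check: Δy/Fy = (-65609/67240) / (-65609/3362) = 1/20 ✓

α = 1/20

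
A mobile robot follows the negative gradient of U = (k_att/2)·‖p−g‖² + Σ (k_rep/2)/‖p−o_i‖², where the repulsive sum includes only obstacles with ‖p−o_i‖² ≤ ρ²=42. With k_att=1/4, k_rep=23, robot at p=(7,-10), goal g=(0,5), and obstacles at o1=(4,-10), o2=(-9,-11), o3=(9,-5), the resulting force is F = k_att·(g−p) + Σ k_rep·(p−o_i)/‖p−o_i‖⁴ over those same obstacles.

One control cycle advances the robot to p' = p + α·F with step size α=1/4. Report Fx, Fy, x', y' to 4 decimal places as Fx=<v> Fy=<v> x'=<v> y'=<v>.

F_att = 1/4·(g−p) = 1/4·(-7,15) = (-1.7500,3.7500)
o1: d²=9 ≤ ρ²=42; F_rep = 23·(3,0)/9² = (0.8519,0.0000)
o2: d²=257 > ρ²=42 → inactive
o3: d²=29 ≤ ρ²=42; F_rep = 23·(-2,-5)/29² = (-0.0547,-0.1367)
F = F_att + ΣF_rep = (-0.9528,3.6133)
p' = p + 1/4·F = (6.7618,-9.0967)

Fx=-0.9528 Fy=3.6133 x'=6.7618 y'=-9.0967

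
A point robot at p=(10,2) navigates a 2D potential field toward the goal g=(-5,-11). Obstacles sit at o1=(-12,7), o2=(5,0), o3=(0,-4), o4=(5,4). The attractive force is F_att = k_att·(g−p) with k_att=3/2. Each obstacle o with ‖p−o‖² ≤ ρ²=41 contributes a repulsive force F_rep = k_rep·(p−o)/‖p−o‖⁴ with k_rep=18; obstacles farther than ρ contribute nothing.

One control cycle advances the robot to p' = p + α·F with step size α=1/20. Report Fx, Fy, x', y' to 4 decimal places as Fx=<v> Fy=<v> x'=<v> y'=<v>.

F_att = 3/2·(g−p) = 3/2·(-15,-13) = (-22.5000,-19.5000)
o1: d²=509 > ρ²=41 → inactive
o2: d²=29 ≤ ρ²=41; F_rep = 18·(5,2)/29² = (0.1070,0.0428)
o3: d²=136 > ρ²=41 → inactive
o4: d²=29 ≤ ρ²=41; F_rep = 18·(5,-2)/29² = (0.1070,-0.0428)
F = F_att + ΣF_rep = (-22.2860,-19.5000)
p' = p + 1/20·F = (8.8857,1.0250)

Fx=-22.2860 Fy=-19.5000 x'=8.8857 y'=1.0250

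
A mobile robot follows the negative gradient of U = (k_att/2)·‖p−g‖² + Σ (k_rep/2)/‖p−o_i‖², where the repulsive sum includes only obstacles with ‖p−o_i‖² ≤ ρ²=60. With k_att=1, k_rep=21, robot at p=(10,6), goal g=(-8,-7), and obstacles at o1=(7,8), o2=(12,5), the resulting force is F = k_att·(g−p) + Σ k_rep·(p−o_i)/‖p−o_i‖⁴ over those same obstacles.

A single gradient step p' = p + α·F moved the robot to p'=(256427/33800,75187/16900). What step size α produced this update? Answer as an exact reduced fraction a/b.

α = 1/8

F_att = 1·(g−p) = 1·(-18,-13) = (-18.0000,-13.0000)
o1: d²=13 ≤ ρ²=60; F_rep = 21·(3,-2)/13² = (0.3728,-0.2485)
o2: d²=5 ≤ ρ²=60; F_rep = 21·(-2,1)/5² = (-1.6800,0.8400)
F = F_att + ΣF_rep = (-19.3072,-12.4085)
Δp = p'−p = (-2.4134,-1.5511); α = Δx/Fx = (-81573/33800) / (-81573/4225) = 1/8
check: Δy/Fy = (-26213/16900) / (-52426/4225) = 1/8 ✓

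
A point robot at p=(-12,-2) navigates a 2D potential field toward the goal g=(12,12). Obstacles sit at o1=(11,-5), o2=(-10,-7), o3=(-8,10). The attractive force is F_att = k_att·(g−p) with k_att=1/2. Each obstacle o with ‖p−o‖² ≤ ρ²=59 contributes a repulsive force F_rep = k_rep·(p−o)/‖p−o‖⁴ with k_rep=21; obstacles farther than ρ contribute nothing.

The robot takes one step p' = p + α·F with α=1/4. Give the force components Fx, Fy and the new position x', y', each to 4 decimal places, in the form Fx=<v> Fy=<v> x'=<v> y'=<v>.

F_att = 1/2·(g−p) = 1/2·(24,14) = (12.0000,7.0000)
o1: d²=538 > ρ²=59 → inactive
o2: d²=29 ≤ ρ²=59; F_rep = 21·(-2,5)/29² = (-0.0499,0.1249)
o3: d²=160 > ρ²=59 → inactive
F = F_att + ΣF_rep = (11.9501,7.1249)
p' = p + 1/4·F = (-9.0125,-0.2188)

Fx=11.9501 Fy=7.1249 x'=-9.0125 y'=-0.2188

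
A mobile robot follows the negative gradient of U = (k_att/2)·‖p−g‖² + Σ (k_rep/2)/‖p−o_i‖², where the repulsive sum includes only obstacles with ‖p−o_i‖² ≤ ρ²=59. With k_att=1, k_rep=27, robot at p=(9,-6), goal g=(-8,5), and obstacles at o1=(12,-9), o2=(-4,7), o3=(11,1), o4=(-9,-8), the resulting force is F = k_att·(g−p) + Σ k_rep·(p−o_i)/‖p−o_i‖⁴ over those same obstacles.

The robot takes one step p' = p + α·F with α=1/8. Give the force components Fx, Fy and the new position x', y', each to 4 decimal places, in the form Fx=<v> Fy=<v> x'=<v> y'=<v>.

Fx=-17.2692 Fy=11.1827 x'=6.8413 y'=-4.6022

F_att = 1·(g−p) = 1·(-17,11) = (-17.0000,11.0000)
o1: d²=18 ≤ ρ²=59; F_rep = 27·(-3,3)/18² = (-0.2500,0.2500)
o2: d²=338 > ρ²=59 → inactive
o3: d²=53 ≤ ρ²=59; F_rep = 27·(-2,-7)/53² = (-0.0192,-0.0673)
o4: d²=328 > ρ²=59 → inactive
F = F_att + ΣF_rep = (-17.2692,11.1827)
p' = p + 1/8·F = (6.8413,-4.6022)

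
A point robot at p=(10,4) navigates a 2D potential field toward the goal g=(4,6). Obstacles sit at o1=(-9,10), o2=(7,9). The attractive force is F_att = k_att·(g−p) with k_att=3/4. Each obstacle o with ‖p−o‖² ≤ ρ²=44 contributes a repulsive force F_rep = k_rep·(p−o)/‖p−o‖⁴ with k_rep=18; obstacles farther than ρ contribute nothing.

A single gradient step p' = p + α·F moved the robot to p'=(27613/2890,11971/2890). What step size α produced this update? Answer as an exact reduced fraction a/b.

F_att = 3/4·(g−p) = 3/4·(-6,2) = (-4.5000,1.5000)
o1: d²=397 > ρ²=44 → inactive
o2: d²=34 ≤ ρ²=44; F_rep = 18·(3,-5)/34² = (0.0467,-0.0779)
F = F_att + ΣF_rep = (-4.4533,1.4221)
Δp = p'−p = (-0.4453,0.1422); α = Δx/Fx = (-1287/2890) / (-1287/289) = 1/10
check: Δy/Fy = (411/2890) / (411/289) = 1/10 ✓

α = 1/10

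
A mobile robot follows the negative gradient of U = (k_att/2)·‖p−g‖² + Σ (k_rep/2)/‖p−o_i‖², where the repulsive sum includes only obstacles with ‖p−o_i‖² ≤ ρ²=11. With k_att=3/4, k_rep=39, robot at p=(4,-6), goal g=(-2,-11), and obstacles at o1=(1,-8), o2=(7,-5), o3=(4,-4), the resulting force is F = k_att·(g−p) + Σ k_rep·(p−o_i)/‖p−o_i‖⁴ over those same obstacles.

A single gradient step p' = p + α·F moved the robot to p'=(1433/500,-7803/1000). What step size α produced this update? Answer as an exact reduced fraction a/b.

α = 1/5

F_att = 3/4·(g−p) = 3/4·(-6,-5) = (-4.5000,-3.7500)
o1: d²=13 > ρ²=11 → inactive
o2: d²=10 ≤ ρ²=11; F_rep = 39·(-3,-1)/10² = (-1.1700,-0.3900)
o3: d²=4 ≤ ρ²=11; F_rep = 39·(0,-2)/4² = (0.0000,-4.8750)
F = F_att + ΣF_rep = (-5.6700,-9.0150)
Δp = p'−p = (-1.1340,-1.8030); α = Δx/Fx = (-567/500) / (-567/100) = 1/5
check: Δy/Fy = (-1803/1000) / (-1803/200) = 1/5 ✓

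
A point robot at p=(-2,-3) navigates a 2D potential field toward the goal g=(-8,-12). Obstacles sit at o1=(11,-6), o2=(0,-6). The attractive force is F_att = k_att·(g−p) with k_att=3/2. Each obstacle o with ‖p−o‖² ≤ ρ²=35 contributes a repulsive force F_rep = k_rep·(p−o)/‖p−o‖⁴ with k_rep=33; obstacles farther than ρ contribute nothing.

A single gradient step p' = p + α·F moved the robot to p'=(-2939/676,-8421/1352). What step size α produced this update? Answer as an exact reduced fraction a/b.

α = 1/4

F_att = 3/2·(g−p) = 3/2·(-6,-9) = (-9.0000,-13.5000)
o1: d²=178 > ρ²=35 → inactive
o2: d²=13 ≤ ρ²=35; F_rep = 33·(-2,3)/13² = (-0.3905,0.5858)
F = F_att + ΣF_rep = (-9.3905,-12.9142)
Δp = p'−p = (-2.3476,-3.2286); α = Δx/Fx = (-1587/676) / (-1587/169) = 1/4
check: Δy/Fy = (-4365/1352) / (-4365/338) = 1/4 ✓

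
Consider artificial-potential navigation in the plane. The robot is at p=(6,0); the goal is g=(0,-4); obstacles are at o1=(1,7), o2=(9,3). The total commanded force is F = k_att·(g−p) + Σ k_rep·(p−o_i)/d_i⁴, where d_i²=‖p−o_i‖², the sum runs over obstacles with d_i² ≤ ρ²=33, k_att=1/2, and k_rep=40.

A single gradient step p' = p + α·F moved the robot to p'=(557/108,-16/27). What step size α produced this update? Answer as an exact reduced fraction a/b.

α = 1/4

F_att = 1/2·(g−p) = 1/2·(-6,-4) = (-3.0000,-2.0000)
o1: d²=74 > ρ²=33 → inactive
o2: d²=18 ≤ ρ²=33; F_rep = 40·(-3,-3)/18² = (-0.3704,-0.3704)
F = F_att + ΣF_rep = (-3.3704,-2.3704)
Δp = p'−p = (-0.8426,-0.5926); α = Δx/Fx = (-91/108) / (-91/27) = 1/4
check: Δy/Fy = (-16/27) / (-64/27) = 1/4 ✓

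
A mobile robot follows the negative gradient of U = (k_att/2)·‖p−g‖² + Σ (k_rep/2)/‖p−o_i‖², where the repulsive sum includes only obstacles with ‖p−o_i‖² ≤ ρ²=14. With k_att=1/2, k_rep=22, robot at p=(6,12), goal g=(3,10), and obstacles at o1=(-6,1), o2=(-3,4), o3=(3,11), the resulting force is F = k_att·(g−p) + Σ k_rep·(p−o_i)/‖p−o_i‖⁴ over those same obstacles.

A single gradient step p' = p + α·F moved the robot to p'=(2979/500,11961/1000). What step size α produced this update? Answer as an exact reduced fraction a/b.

F_att = 1/2·(g−p) = 1/2·(-3,-2) = (-1.5000,-1.0000)
o1: d²=265 > ρ²=14 → inactive
o2: d²=145 > ρ²=14 → inactive
o3: d²=10 ≤ ρ²=14; F_rep = 22·(3,1)/10² = (0.6600,0.2200)
F = F_att + ΣF_rep = (-0.8400,-0.7800)
Δp = p'−p = (-0.0420,-0.0390); α = Δx/Fx = (-21/500) / (-21/25) = 1/20
check: Δy/Fy = (-39/1000) / (-39/50) = 1/20 ✓

α = 1/20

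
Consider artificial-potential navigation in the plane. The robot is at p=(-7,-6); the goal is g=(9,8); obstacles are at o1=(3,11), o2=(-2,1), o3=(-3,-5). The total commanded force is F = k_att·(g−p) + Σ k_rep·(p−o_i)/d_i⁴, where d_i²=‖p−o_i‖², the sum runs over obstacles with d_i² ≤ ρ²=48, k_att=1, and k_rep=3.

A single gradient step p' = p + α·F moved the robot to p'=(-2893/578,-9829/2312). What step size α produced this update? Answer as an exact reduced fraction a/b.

F_att = 1·(g−p) = 1·(16,14) = (16.0000,14.0000)
o1: d²=389 > ρ²=48 → inactive
o2: d²=74 > ρ²=48 → inactive
o3: d²=17 ≤ ρ²=48; F_rep = 3·(-4,-1)/17² = (-0.0415,-0.0104)
F = F_att + ΣF_rep = (15.9585,13.9896)
Δp = p'−p = (1.9948,1.7487); α = Δx/Fx = (1153/578) / (4612/289) = 1/8
check: Δy/Fy = (4043/2312) / (4043/289) = 1/8 ✓

α = 1/8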